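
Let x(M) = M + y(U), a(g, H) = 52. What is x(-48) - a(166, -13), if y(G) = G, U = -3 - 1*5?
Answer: -108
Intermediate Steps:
U = -8 (U = -3 - 5 = -8)
x(M) = -8 + M (x(M) = M - 8 = -8 + M)
x(-48) - a(166, -13) = (-8 - 48) - 1*52 = -56 - 52 = -108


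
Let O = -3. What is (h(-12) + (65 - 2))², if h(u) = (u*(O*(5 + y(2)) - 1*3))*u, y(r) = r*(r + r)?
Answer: 35820225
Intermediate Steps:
y(r) = 2*r² (y(r) = r*(2*r) = 2*r²)
h(u) = -42*u² (h(u) = (u*(-3*(5 + 2*2²) - 1*3))*u = (u*(-3*(5 + 2*4) - 3))*u = (u*(-3*(5 + 8) - 3))*u = (u*(-3*13 - 3))*u = (u*(-39 - 3))*u = (u*(-42))*u = (-42*u)*u = -42*u²)
(h(-12) + (65 - 2))² = (-42*(-12)² + (65 - 2))² = (-42*144 + 63)² = (-6048 + 63)² = (-5985)² = 35820225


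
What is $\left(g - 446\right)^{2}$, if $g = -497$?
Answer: $889249$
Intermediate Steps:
$\left(g - 446\right)^{2} = \left(-497 - 446\right)^{2} = \left(-943\right)^{2} = 889249$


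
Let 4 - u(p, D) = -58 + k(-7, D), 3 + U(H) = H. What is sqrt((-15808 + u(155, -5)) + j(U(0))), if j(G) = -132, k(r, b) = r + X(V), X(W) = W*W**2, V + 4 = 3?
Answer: 23*I*sqrt(30) ≈ 125.98*I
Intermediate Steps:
V = -1 (V = -4 + 3 = -1)
X(W) = W**3
U(H) = -3 + H
k(r, b) = -1 + r (k(r, b) = r + (-1)**3 = r - 1 = -1 + r)
u(p, D) = 70 (u(p, D) = 4 - (-58 + (-1 - 7)) = 4 - (-58 - 8) = 4 - 1*(-66) = 4 + 66 = 70)
sqrt((-15808 + u(155, -5)) + j(U(0))) = sqrt((-15808 + 70) - 132) = sqrt(-15738 - 132) = sqrt(-15870) = 23*I*sqrt(30)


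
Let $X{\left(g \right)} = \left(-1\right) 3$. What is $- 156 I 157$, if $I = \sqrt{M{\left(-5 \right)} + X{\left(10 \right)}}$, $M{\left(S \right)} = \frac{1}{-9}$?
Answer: $- 16328 i \sqrt{7} \approx - 43200.0 i$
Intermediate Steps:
$X{\left(g \right)} = -3$
$M{\left(S \right)} = - \frac{1}{9}$
$I = \frac{2 i \sqrt{7}}{3}$ ($I = \sqrt{- \frac{1}{9} - 3} = \sqrt{- \frac{28}{9}} = \frac{2 i \sqrt{7}}{3} \approx 1.7638 i$)
$- 156 I 157 = - 156 \frac{2 i \sqrt{7}}{3} \cdot 157 = - 104 i \sqrt{7} \cdot 157 = - 16328 i \sqrt{7}$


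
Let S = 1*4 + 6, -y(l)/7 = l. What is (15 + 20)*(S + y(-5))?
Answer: 1575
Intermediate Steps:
y(l) = -7*l
S = 10 (S = 4 + 6 = 10)
(15 + 20)*(S + y(-5)) = (15 + 20)*(10 - 7*(-5)) = 35*(10 + 35) = 35*45 = 1575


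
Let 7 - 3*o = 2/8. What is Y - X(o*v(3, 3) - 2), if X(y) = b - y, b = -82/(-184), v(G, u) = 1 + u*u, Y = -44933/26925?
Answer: 45542789/2477100 ≈ 18.386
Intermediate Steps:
o = 9/4 (o = 7/3 - 2/(3*8) = 7/3 - ⅓*¼ = 7/3 - 1/12 = 9/4 ≈ 2.2500)
Y = -44933/26925 (Y = -44933*1/26925 = -44933/26925 ≈ -1.6688)
v(G, u) = 1 + u²
b = 41/92 (b = -82*(-1/184) = 41/92 ≈ 0.44565)
X(y) = 41/92 - y
Y - X(o*v(3, 3) - 2) = -44933/26925 - (41/92 - (9*(1 + 3²)/4 - 2)) = -44933/26925 - (41/92 - (9*(1 + 9)/4 - 2)) = -44933/26925 - (41/92 - ((9/4)*10 - 2)) = -44933/26925 - (41/92 - (45/2 - 2)) = -44933/26925 - (41/92 - 1*41/2) = -44933/26925 - (41/92 - 41/2) = -44933/26925 - 1*(-1845/92) = -44933/26925 + 1845/92 = 45542789/2477100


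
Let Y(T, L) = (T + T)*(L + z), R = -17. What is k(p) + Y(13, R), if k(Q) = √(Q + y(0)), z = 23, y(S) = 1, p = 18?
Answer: 156 + √19 ≈ 160.36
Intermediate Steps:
k(Q) = √(1 + Q) (k(Q) = √(Q + 1) = √(1 + Q))
Y(T, L) = 2*T*(23 + L) (Y(T, L) = (T + T)*(L + 23) = (2*T)*(23 + L) = 2*T*(23 + L))
k(p) + Y(13, R) = √(1 + 18) + 2*13*(23 - 17) = √19 + 2*13*6 = √19 + 156 = 156 + √19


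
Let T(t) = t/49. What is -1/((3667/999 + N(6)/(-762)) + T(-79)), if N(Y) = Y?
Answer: -6216777/12747823 ≈ -0.48767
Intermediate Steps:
T(t) = t/49 (T(t) = t*(1/49) = t/49)
-1/((3667/999 + N(6)/(-762)) + T(-79)) = -1/((3667/999 + 6/(-762)) + (1/49)*(-79)) = -1/((3667*(1/999) + 6*(-1/762)) - 79/49) = -1/((3667/999 - 1/127) - 79/49) = -1/(464710/126873 - 79/49) = -1/12747823/6216777 = -1*6216777/12747823 = -6216777/12747823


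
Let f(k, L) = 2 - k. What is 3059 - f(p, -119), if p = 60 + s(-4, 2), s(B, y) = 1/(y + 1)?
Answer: 9352/3 ≈ 3117.3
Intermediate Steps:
s(B, y) = 1/(1 + y)
p = 181/3 (p = 60 + 1/(1 + 2) = 60 + 1/3 = 181/3 ≈ 60.333)
3059 - f(p, -119) = 3059 - (2 - 1*181/3) = 3059 - (2 - 181/3) = 3059 - 1*(-175/3) = 3059 + 175/3 = 9352/3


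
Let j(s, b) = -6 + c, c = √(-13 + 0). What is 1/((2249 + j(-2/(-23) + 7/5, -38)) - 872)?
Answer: 1371/1879654 - I*√13/1879654 ≈ 0.00072939 - 1.9182e-6*I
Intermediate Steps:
c = I*√13 (c = √(-13) = I*√13 ≈ 3.6056*I)
j(s, b) = -6 + I*√13
1/((2249 + j(-2/(-23) + 7/5, -38)) - 872) = 1/((2249 + (-6 + I*√13)) - 872) = 1/((2243 + I*√13) - 872) = 1/(1371 + I*√13)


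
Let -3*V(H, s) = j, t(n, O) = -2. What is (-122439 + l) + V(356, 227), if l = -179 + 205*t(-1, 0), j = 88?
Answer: -369172/3 ≈ -1.2306e+5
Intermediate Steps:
V(H, s) = -88/3 (V(H, s) = -⅓*88 = -88/3)
l = -589 (l = -179 + 205*(-2) = -179 - 410 = -589)
(-122439 + l) + V(356, 227) = (-122439 - 589) - 88/3 = -123028 - 88/3 = -369172/3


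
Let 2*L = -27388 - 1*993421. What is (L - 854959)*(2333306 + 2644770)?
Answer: -6796883270626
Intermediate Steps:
L = -1020809/2 (L = (-27388 - 1*993421)/2 = (-27388 - 993421)/2 = (1/2)*(-1020809) = -1020809/2 ≈ -5.1040e+5)
(L - 854959)*(2333306 + 2644770) = (-1020809/2 - 854959)*(2333306 + 2644770) = -2730727/2*4978076 = -6796883270626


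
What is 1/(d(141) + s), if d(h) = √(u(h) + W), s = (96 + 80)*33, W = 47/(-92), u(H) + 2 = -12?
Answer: 178112/1034474941 - 2*I*√30705/3103424823 ≈ 0.00017218 - 1.1293e-7*I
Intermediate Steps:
u(H) = -14 (u(H) = -2 - 12 = -14)
W = -47/92 (W = 47*(-1/92) = -47/92 ≈ -0.51087)
s = 5808 (s = 176*33 = 5808)
d(h) = I*√30705/46 (d(h) = √(-14 - 47/92) = √(-1335/92) = I*√30705/46)
1/(d(141) + s) = 1/(I*√30705/46 + 5808) = 1/(5808 + I*√30705/46)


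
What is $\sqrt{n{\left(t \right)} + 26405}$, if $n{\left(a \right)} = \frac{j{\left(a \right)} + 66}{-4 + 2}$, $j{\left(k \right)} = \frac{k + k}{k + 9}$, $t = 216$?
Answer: $\frac{2 \sqrt{164819}}{5} \approx 162.39$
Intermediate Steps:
$j{\left(k \right)} = \frac{2 k}{9 + k}$
$n{\left(a \right)} = -33 - \frac{a}{9 + a}$ ($n{\left(a \right)} = \frac{\frac{2 a}{9 + a} + 66}{-4 + 2} = \frac{66 + \frac{2 a}{9 + a}}{-2} = \left(66 + \frac{2 a}{9 + a}\right) \left(- \frac{1}{2}\right) = -33 - \frac{a}{9 + a}$)
$\sqrt{n{\left(t \right)} + 26405} = \sqrt{\frac{-297 - 7344}{9 + 216} + 26405} = \sqrt{\frac{-297 - 7344}{225} + 26405} = \sqrt{\frac{1}{225} \left(-7641\right) + 26405} = \sqrt{- \frac{849}{25} + 26405} = \sqrt{\frac{659276}{25}} = \frac{2 \sqrt{164819}}{5}$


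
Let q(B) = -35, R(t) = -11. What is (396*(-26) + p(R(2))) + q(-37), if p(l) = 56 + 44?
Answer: -10231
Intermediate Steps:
p(l) = 100
(396*(-26) + p(R(2))) + q(-37) = (396*(-26) + 100) - 35 = (-10296 + 100) - 35 = -10196 - 35 = -10231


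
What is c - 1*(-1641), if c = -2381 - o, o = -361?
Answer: -379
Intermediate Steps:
c = -2020 (c = -2381 - 1*(-361) = -2381 + 361 = -2020)
c - 1*(-1641) = -2020 - 1*(-1641) = -2020 + 1641 = -379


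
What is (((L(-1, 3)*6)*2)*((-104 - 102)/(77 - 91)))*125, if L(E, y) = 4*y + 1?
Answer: 2008500/7 ≈ 2.8693e+5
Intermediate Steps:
L(E, y) = 1 + 4*y
(((L(-1, 3)*6)*2)*((-104 - 102)/(77 - 91)))*125 = ((((1 + 4*3)*6)*2)*((-104 - 102)/(77 - 91)))*125 = ((((1 + 12)*6)*2)*(-206/(-14)))*125 = (((13*6)*2)*(-206*(-1/14)))*125 = ((78*2)*(103/7))*125 = (156*(103/7))*125 = (16068/7)*125 = 2008500/7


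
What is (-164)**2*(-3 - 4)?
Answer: -188272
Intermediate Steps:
(-164)**2*(-3 - 4) = 26896*(-7) = -188272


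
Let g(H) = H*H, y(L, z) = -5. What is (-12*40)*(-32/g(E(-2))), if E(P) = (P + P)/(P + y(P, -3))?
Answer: 47040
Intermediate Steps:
E(P) = 2*P/(-5 + P) (E(P) = (P + P)/(P - 5) = (2*P)/(-5 + P) = 2*P/(-5 + P))
g(H) = H²
(-12*40)*(-32/g(E(-2))) = (-12*40)*(-32*(-5 - 2)²/16) = -(-15360)/((2*(-2)/(-7))²) = -(-15360)/((2*(-2)*(-⅐))²) = -(-15360)/((4/7)²) = -(-15360)/16/49 = -(-15360)*49/16 = -480*(-98) = 47040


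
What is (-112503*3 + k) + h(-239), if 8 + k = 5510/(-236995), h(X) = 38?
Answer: -15996168223/47399 ≈ -3.3748e+5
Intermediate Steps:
k = -380294/47399 (k = -8 + 5510/(-236995) = -8 + 5510*(-1/236995) = -8 - 1102/47399 = -380294/47399 ≈ -8.0233)
(-112503*3 + k) + h(-239) = (-112503*3 - 380294/47399) + 38 = (-337509 - 380294/47399) + 38 = -15997969385/47399 + 38 = -15996168223/47399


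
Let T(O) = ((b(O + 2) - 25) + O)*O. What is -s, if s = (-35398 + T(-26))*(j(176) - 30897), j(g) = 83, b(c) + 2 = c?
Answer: -1029064344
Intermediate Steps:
b(c) = -2 + c
T(O) = O*(-25 + 2*O) (T(O) = (((-2 + (O + 2)) - 25) + O)*O = (((-2 + (2 + O)) - 25) + O)*O = ((O - 25) + O)*O = ((-25 + O) + O)*O = (-25 + 2*O)*O = O*(-25 + 2*O))
s = 1029064344 (s = (-35398 - 26*(-25 + 2*(-26)))*(83 - 30897) = (-35398 - 26*(-25 - 52))*(-30814) = (-35398 - 26*(-77))*(-30814) = (-35398 + 2002)*(-30814) = -33396*(-30814) = 1029064344)
-s = -1*1029064344 = -1029064344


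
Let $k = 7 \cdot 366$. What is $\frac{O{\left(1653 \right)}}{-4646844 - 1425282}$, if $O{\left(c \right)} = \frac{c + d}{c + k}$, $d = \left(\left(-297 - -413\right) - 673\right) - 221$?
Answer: $- \frac{175}{5118802218} \approx -3.4188 \cdot 10^{-8}$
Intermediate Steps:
$k = 2562$
$d = -778$ ($d = \left(\left(-297 + 413\right) - 673\right) - 221 = \left(116 - 673\right) - 221 = -557 - 221 = -778$)
$O{\left(c \right)} = \frac{-778 + c}{2562 + c}$ ($O{\left(c \right)} = \frac{c - 778}{c + 2562} = \frac{-778 + c}{2562 + c}$)
$\frac{O{\left(1653 \right)}}{-4646844 - 1425282} = \frac{\frac{1}{2562 + 1653} \left(-778 + 1653\right)}{-4646844 - 1425282} = \frac{\frac{1}{4215} \cdot 875}{-6072126} = \frac{1}{4215} \cdot 875 \left(- \frac{1}{6072126}\right) = \frac{175}{843} \left(- \frac{1}{6072126}\right) = - \frac{175}{5118802218}$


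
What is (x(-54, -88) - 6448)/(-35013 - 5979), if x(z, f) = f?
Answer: 817/5124 ≈ 0.15945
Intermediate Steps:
(x(-54, -88) - 6448)/(-35013 - 5979) = (-88 - 6448)/(-35013 - 5979) = -6536/(-40992) = -6536*(-1/40992) = 817/5124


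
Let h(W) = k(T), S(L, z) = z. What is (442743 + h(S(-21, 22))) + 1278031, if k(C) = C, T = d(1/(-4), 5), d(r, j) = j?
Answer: 1720779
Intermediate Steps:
T = 5
h(W) = 5
(442743 + h(S(-21, 22))) + 1278031 = (442743 + 5) + 1278031 = 442748 + 1278031 = 1720779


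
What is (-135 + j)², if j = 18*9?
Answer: 729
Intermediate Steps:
j = 162
(-135 + j)² = (-135 + 162)² = 27² = 729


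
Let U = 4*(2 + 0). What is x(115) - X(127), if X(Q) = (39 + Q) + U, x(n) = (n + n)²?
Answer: 52726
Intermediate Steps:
U = 8 (U = 4*2 = 8)
x(n) = 4*n² (x(n) = (2*n)² = 4*n²)
X(Q) = 47 + Q (X(Q) = (39 + Q) + 8 = 47 + Q)
x(115) - X(127) = 4*115² - (47 + 127) = 4*13225 - 1*174 = 52900 - 174 = 52726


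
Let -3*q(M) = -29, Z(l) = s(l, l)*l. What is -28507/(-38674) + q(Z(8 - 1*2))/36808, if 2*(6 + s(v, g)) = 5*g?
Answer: 1574489257/2135268888 ≈ 0.73737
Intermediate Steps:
s(v, g) = -6 + 5*g/2 (s(v, g) = -6 + (5*g)/2 = -6 + 5*g/2)
Z(l) = l*(-6 + 5*l/2) (Z(l) = (-6 + 5*l/2)*l = l*(-6 + 5*l/2))
q(M) = 29/3 (q(M) = -1/3*(-29) = 29/3)
-28507/(-38674) + q(Z(8 - 1*2))/36808 = -28507/(-38674) + (29/3)/36808 = -28507*(-1/38674) + (29/3)*(1/36808) = 28507/38674 + 29/110424 = 1574489257/2135268888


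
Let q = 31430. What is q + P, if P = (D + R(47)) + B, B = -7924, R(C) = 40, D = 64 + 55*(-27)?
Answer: 22125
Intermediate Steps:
D = -1421 (D = 64 - 1485 = -1421)
P = -9305 (P = (-1421 + 40) - 7924 = -1381 - 7924 = -9305)
q + P = 31430 - 9305 = 22125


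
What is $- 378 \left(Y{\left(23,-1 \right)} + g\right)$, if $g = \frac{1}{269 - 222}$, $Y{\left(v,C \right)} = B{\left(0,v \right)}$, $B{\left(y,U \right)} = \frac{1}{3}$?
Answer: $- \frac{6300}{47} \approx -134.04$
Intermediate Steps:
$B{\left(y,U \right)} = \frac{1}{3}$
$Y{\left(v,C \right)} = \frac{1}{3}$
$g = \frac{1}{47} \approx 0.021277$
$- 378 \left(Y{\left(23,-1 \right)} + g\right) = - 378 \left(\frac{1}{3} + \frac{1}{47}\right) = \left(-378\right) \frac{50}{141} = - \frac{6300}{47}$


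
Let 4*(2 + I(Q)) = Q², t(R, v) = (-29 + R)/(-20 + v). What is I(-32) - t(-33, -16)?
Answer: 4541/18 ≈ 252.28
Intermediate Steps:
t(R, v) = (-29 + R)/(-20 + v)
I(Q) = -2 + Q²/4
I(-32) - t(-33, -16) = (-2 + (¼)*(-32)²) - (-29 - 33)/(-20 - 16) = (-2 + (¼)*1024) - (-62)/(-36) = (-2 + 256) - (-1)*(-62)/36 = 254 - 1*31/18 = 254 - 31/18 = 4541/18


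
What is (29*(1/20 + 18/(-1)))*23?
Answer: -239453/20 ≈ -11973.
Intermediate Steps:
(29*(1/20 + 18/(-1)))*23 = (29*(1*(1/20) + 18*(-1)))*23 = (29*(1/20 - 18))*23 = (29*(-359/20))*23 = -10411/20*23 = -239453/20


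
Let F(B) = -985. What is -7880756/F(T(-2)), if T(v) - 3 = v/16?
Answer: 7880756/985 ≈ 8000.8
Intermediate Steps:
T(v) = 3 + v/16
-7880756/F(T(-2)) = -7880756/(-985) = -7880756*(-1/985) = 7880756/985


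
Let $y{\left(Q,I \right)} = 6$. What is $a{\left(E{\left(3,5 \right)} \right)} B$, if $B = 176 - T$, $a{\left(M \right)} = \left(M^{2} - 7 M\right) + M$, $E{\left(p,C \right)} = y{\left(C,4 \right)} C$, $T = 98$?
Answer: $56160$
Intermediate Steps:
$E{\left(p,C \right)} = 6 C$
$a{\left(M \right)} = M^{2} - 6 M$
$B = 78$ ($B = 176 - 98 = 78$)
$a{\left(E{\left(3,5 \right)} \right)} B = 6 \cdot 5 \left(-6 + 6 \cdot 5\right) 78 = 30 \left(-6 + 30\right) 78 = 30 \cdot 24 \cdot 78 = 720 \cdot 78 = 56160$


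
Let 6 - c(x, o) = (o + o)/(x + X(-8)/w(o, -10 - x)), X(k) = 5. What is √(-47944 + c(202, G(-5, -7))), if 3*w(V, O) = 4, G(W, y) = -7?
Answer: I*√32469751514/823 ≈ 218.95*I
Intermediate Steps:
w(V, O) = 4/3 (w(V, O) = (⅓)*4 = 4/3)
c(x, o) = 6 - 2*o/(15/4 + x) (c(x, o) = 6 - (o + o)/(x + 5/(4/3)) = 6 - 2*o/(x + 5*(¾)) = 6 - 2*o/(x + 15/4) = 6 - 2*o/(15/4 + x))
√(-47944 + c(202, G(-5, -7))) = √(-47944 + 2*(45 - 4*(-7) + 12*202)/(15 + 4*202)) = √(-47944 + 2*(45 + 28 + 2424)/(15 + 808)) = √(-47944 + 2*2497/823) = √(-47944 + 2*(1/823)*2497) = √(-47944 + 4994/823) = √(-39452918/823) = I*√32469751514/823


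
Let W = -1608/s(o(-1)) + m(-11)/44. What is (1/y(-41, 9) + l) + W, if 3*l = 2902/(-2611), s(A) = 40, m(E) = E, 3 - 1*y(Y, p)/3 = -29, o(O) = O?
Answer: -51146441/1253280 ≈ -40.810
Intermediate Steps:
y(Y, p) = 96 (y(Y, p) = 9 - 3*(-29) = 9 + 87 = 96)
l = -2902/7833 (l = (2902/(-2611))/3 = (2902*(-1/2611))/3 = (⅓)*(-2902/2611) = -2902/7833 ≈ -0.37048)
W = -809/20 (W = -1608/40 - 11/44 = -1608*1/40 - 11*1/44 = -201/5 - ¼ = -809/20 ≈ -40.450)
(1/y(-41, 9) + l) + W = (1/96 - 2902/7833) - 809/20 = -90253/250656 - 809/20 = -51146441/1253280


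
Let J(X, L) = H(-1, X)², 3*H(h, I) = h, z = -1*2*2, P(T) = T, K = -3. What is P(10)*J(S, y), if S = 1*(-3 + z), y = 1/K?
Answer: 10/9 ≈ 1.1111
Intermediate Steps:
y = -⅓ (y = 1/(-3) = -⅓ ≈ -0.33333)
z = -4 (z = -2*2 = -4)
H(h, I) = h/3
S = -7 (S = 1*(-3 - 4) = 1*(-7) = -7)
J(X, L) = ⅑ (J(X, L) = ((⅓)*(-1))² = (-⅓)² = ⅑)
P(10)*J(S, y) = 10*(⅑) = 10/9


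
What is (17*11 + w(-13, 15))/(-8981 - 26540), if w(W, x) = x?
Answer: -202/35521 ≈ -0.0056868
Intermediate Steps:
(17*11 + w(-13, 15))/(-8981 - 26540) = (17*11 + 15)/(-8981 - 26540) = (187 + 15)/(-35521) = 202*(-1/35521) = -202/35521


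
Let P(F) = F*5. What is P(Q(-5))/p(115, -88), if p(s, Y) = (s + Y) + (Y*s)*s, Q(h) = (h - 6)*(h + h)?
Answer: -550/1163773 ≈ -0.00047260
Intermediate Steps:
Q(h) = 2*h*(-6 + h) (Q(h) = (-6 + h)*(2*h) = 2*h*(-6 + h))
p(s, Y) = Y + s + Y*s**2 (p(s, Y) = (Y + s) + Y*s**2 = Y + s + Y*s**2)
P(F) = 5*F
P(Q(-5))/p(115, -88) = (5*(2*(-5)*(-6 - 5)))/(-88 + 115 - 88*115**2) = (5*(2*(-5)*(-11)))/(-88 + 115 - 88*13225) = (5*110)/(-88 + 115 - 1163800) = 550/(-1163773) = 550*(-1/1163773) = -550/1163773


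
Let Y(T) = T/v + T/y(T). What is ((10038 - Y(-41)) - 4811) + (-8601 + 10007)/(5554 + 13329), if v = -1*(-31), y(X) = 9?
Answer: 27569062433/5268357 ≈ 5233.0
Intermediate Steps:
v = 31
Y(T) = 40*T/279 (Y(T) = T/31 + T/9 = 40*T/279)
((10038 - Y(-41)) - 4811) + (-8601 + 10007)/(5554 + 13329) = ((10038 - 40*(-41)/279) - 4811) + (-8601 + 10007)/(5554 + 13329) = ((10038 - 1*(-1640/279)) - 4811) + 1406/18883 = ((10038 + 1640/279) - 4811) + 1406*(1/18883) = (2802242/279 - 4811) + 1406/18883 = 1459973/279 + 1406/18883 = 27569062433/5268357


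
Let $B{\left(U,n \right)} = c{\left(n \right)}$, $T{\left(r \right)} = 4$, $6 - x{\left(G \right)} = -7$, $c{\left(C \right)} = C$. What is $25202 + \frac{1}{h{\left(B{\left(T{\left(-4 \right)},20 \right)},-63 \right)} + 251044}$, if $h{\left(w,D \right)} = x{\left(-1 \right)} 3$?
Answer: $\frac{6327793767}{251083} \approx 25202.0$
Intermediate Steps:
$x{\left(G \right)} = 13$ ($x{\left(G \right)} = 6 - -7 = 6 + 7 = 13$)
$B{\left(U,n \right)} = n$
$h{\left(w,D \right)} = 39$ ($h{\left(w,D \right)} = 13 \cdot 3 = 39$)
$25202 + \frac{1}{h{\left(B{\left(T{\left(-4 \right)},20 \right)},-63 \right)} + 251044} = 25202 + \frac{1}{39 + 251044} = 25202 + \frac{1}{251083} = \frac{6327793767}{251083}$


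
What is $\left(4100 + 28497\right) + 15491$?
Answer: $48088$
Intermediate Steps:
$\left(4100 + 28497\right) + 15491 = 32597 + 15491 = 48088$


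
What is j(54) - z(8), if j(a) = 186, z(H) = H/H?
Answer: 185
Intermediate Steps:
z(H) = 1
j(54) - z(8) = 186 - 1*1 = 186 - 1 = 185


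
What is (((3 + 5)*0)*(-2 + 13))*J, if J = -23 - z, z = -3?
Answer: 0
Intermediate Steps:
J = -20 (J = -23 - 1*(-3) = -23 + 3 = -20)
(((3 + 5)*0)*(-2 + 13))*J = (((3 + 5)*0)*(-2 + 13))*(-20) = ((8*0)*11)*(-20) = (0*11)*(-20) = 0*(-20) = 0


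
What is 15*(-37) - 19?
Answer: -574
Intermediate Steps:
15*(-37) - 19 = -555 - 19 = -574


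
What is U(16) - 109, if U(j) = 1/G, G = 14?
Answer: -1525/14 ≈ -108.93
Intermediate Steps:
U(j) = 1/14
U(16) - 109 = 1/14 - 109 = -1525/14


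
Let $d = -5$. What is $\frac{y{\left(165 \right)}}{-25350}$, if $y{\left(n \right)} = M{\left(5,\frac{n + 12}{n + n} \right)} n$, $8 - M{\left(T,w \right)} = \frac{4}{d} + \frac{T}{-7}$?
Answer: $- \frac{3663}{59150} \approx -0.061927$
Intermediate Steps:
$M{\left(T,w \right)} = \frac{44}{5} + \frac{T}{7}$ ($M{\left(T,w \right)} = 8 - \left(\frac{4}{-5} + \frac{T}{-7}\right) = 8 - \left(4 \left(- \frac{1}{5}\right) + T \left(- \frac{1}{7}\right)\right) = 8 - \left(- \frac{4}{5} - \frac{T}{7}\right) = 8 + \left(\frac{4}{5} + \frac{T}{7}\right) = \frac{44}{5} + \frac{T}{7}$)
$y{\left(n \right)} = \frac{333 n}{35}$ ($y{\left(n \right)} = \left(\frac{44}{5} + \frac{1}{7} \cdot 5\right) n = \left(\frac{44}{5} + \frac{5}{7}\right) n = \frac{333 n}{35}$)
$\frac{y{\left(165 \right)}}{-25350} = \frac{\frac{333}{35} \cdot 165}{-25350} = \frac{10989}{7} \left(- \frac{1}{25350}\right) = - \frac{3663}{59150}$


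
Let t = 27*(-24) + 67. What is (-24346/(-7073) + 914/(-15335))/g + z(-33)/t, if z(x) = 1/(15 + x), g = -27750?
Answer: -137825806309/5246235875553750 ≈ -2.6271e-5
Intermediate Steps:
t = -581 (t = -648 + 67 = -581)
(-24346/(-7073) + 914/(-15335))/g + z(-33)/t = (-24346/(-7073) + 914/(-15335))/(-27750) + 1/((15 - 33)*(-581)) = (-24346*(-1/7073) + 914*(-1/15335))*(-1/27750) - 1/581/(-18) = (24346/7073 - 914/15335)*(-1/27750) - 1/18*(-1/581) = (366881188/108464455)*(-1/27750) + 1/10458 = -183440594/1504944313125 + 1/10458 = -137825806309/5246235875553750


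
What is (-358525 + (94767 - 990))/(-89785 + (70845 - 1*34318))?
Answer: 132374/26629 ≈ 4.9710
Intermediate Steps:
(-358525 + (94767 - 990))/(-89785 + (70845 - 1*34318)) = (-358525 + 93777)/(-89785 + (70845 - 34318)) = -264748/(-89785 + 36527) = -264748/(-53258) = -264748*(-1/53258) = 132374/26629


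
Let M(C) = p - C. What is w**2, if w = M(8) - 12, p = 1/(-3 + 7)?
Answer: 6241/16 ≈ 390.06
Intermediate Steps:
p = 1/4 ≈ 0.25000
M(C) = 1/4 - C
w = -79/4 (w = (1/4 - 1*8) - 12 = (1/4 - 8) - 12 = -31/4 - 12 = -79/4 ≈ -19.750)
w**2 = (-79/4)**2 = 6241/16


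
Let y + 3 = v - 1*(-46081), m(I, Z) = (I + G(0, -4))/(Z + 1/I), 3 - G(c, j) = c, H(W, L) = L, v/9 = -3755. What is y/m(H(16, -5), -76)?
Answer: 4679823/10 ≈ 4.6798e+5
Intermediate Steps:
v = -33795 (v = 9*(-3755) = -33795)
G(c, j) = 3 - c
m(I, Z) = (3 + I)/(Z + 1/I) (m(I, Z) = (I + (3 - 1*0))/(Z + 1/I) = (I + (3 + 0))/(Z + 1/I) = (I + 3)/(Z + 1/I) = (3 + I)/(Z + 1/I))
y = 12283 (y = -3 + (-33795 - 1*(-46081)) = -3 + (-33795 + 46081) = -3 + 12286 = 12283)
y/m(H(16, -5), -76) = 12283/((-5*(3 - 5)/(1 - 5*(-76)))) = 12283/((-5*(-2)/(1 + 380))) = 12283/((-5*(-2)/381)) = 12283/((-5*1/381*(-2))) = 12283/(10/381) = 12283*(381/10) = 4679823/10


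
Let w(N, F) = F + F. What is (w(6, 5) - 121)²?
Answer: 12321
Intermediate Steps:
w(N, F) = 2*F
(w(6, 5) - 121)² = (2*5 - 121)² = (10 - 121)² = (-111)² = 12321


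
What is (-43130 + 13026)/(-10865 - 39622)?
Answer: 30104/50487 ≈ 0.59627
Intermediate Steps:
(-43130 + 13026)/(-10865 - 39622) = -30104/(-50487) = -30104*(-1/50487) = 30104/50487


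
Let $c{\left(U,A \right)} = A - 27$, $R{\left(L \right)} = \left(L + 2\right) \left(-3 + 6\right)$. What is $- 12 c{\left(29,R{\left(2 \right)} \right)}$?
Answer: $180$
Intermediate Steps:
$R{\left(L \right)} = 6 + 3 L$ ($R{\left(L \right)} = \left(2 + L\right) 3 = 6 + 3 L$)
$c{\left(U,A \right)} = -27 + A$ ($c{\left(U,A \right)} = A - 27 = -27 + A$)
$- 12 c{\left(29,R{\left(2 \right)} \right)} = - 12 \left(-27 + \left(6 + 3 \cdot 2\right)\right) = - 12 \left(-27 + \left(6 + 6\right)\right) = - 12 \left(-27 + 12\right) = \left(-12\right) \left(-15\right) = 180$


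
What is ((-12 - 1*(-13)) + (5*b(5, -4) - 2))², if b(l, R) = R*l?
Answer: 10201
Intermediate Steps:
((-12 - 1*(-13)) + (5*b(5, -4) - 2))² = ((-12 - 1*(-13)) + (5*(-4*5) - 2))² = ((-12 + 13) + (5*(-20) - 2))² = (1 + (-100 - 2))² = (1 - 102)² = (-101)² = 10201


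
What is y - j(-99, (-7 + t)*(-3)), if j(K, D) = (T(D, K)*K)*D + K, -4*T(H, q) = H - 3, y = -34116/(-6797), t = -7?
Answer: -549693519/13594 ≈ -40437.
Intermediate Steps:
y = 34116/6797 (y = -34116*(-1/6797) = 34116/6797 ≈ 5.0193)
T(H, q) = ¾ - H/4 (T(H, q) = -(H - 3)/4 = -(-3 + H)/4 = ¾ - H/4)
j(K, D) = K + D*K*(¾ - D/4) (j(K, D) = ((¾ - D/4)*K)*D + K = (K*(¾ - D/4))*D + K = D*K*(¾ - D/4) + K = K + D*K*(¾ - D/4))
y - j(-99, (-7 + t)*(-3)) = 34116/6797 - (-1)*(-99)*(-4 + ((-7 - 7)*(-3))*(-3 + (-7 - 7)*(-3)))/4 = 34116/6797 - (-1)*(-99)*(-4 + (-14*(-3))*(-3 - 14*(-3)))/4 = 34116/6797 - (-1)*(-99)*(-4 + 42*(-3 + 42))/4 = 34116/6797 - (-1)*(-99)*(-4 + 42*39)/4 = 34116/6797 - (-1)*(-99)*(-4 + 1638)/4 = 34116/6797 - (-1)*(-99)*1634/4 = 34116/6797 - 1*80883/2 = 34116/6797 - 80883/2 = -549693519/13594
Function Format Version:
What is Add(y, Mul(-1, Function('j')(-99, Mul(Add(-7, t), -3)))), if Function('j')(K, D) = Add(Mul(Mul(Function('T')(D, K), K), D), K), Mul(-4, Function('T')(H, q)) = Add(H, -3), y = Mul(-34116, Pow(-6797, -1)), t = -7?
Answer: Rational(-549693519, 13594) ≈ -40437.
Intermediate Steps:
y = Rational(34116, 6797) (y = Mul(-34116, Rational(-1, 6797)) = Rational(34116, 6797) ≈ 5.0193)
Function('T')(H, q) = Add(Rational(3, 4), Mul(Rational(-1, 4), H)) (Function('T')(H, q) = Mul(Rational(-1, 4), Add(H, -3)) = Mul(Rational(-1, 4), Add(-3, H)) = Add(Rational(3, 4), Mul(Rational(-1, 4), H)))
Function('j')(K, D) = Add(K, Mul(D, K, Add(Rational(3, 4), Mul(Rational(-1, 4), D)))) (Function('j')(K, D) = Add(Mul(Mul(Add(Rational(3, 4), Mul(Rational(-1, 4), D)), K), D), K) = Add(Mul(Mul(K, Add(Rational(3, 4), Mul(Rational(-1, 4), D))), D), K) = Add(Mul(D, K, Add(Rational(3, 4), Mul(Rational(-1, 4), D))), K) = Add(K, Mul(D, K, Add(Rational(3, 4), Mul(Rational(-1, 4), D)))))
Add(y, Mul(-1, Function('j')(-99, Mul(Add(-7, t), -3)))) = Add(Rational(34116, 6797), Mul(-1, Mul(Rational(-1, 4), -99, Add(-4, Mul(Mul(Add(-7, -7), -3), Add(-3, Mul(Add(-7, -7), -3))))))) = Add(Rational(34116, 6797), Mul(-1, Mul(Rational(-1, 4), -99, Add(-4, Mul(Mul(-14, -3), Add(-3, Mul(-14, -3))))))) = Add(Rational(34116, 6797), Mul(-1, Mul(Rational(-1, 4), -99, Add(-4, Mul(42, Add(-3, 42)))))) = Add(Rational(34116, 6797), Mul(-1, Mul(Rational(-1, 4), -99, Add(-4, Mul(42, 39))))) = Add(Rational(34116, 6797), Mul(-1, Mul(Rational(-1, 4), -99, Add(-4, 1638)))) = Add(Rational(34116, 6797), Mul(-1, Mul(Rational(-1, 4), -99, 1634))) = Add(Rational(34116, 6797), Mul(-1, Rational(80883, 2))) = Add(Rational(34116, 6797), Rational(-80883, 2)) = Rational(-549693519, 13594)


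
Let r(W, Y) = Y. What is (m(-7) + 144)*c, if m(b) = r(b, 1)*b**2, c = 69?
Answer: 13317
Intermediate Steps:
m(b) = b**2 (m(b) = 1*b**2 = b**2)
(m(-7) + 144)*c = ((-7)**2 + 144)*69 = (49 + 144)*69 = 193*69 = 13317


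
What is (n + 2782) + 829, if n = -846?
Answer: 2765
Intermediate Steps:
(n + 2782) + 829 = (-846 + 2782) + 829 = 1936 + 829 = 2765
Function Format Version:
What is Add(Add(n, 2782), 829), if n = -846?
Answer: 2765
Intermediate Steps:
Add(Add(n, 2782), 829) = Add(Add(-846, 2782), 829) = Add(1936, 829) = 2765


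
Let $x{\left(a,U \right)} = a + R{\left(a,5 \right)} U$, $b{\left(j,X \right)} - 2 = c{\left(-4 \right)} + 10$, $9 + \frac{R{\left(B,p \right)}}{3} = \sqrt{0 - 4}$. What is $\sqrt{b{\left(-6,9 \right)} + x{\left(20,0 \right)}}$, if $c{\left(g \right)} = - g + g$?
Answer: $4 \sqrt{2} \approx 5.6569$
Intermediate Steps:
$c{\left(g \right)} = 0$
$R{\left(B,p \right)} = -27 + 6 i$ ($R{\left(B,p \right)} = -27 + 3 \sqrt{0 - 4} = -27 + 3 \sqrt{-4} = -27 + 3 \cdot 2 i = -27 + 6 i$)
$b{\left(j,X \right)} = 12$ ($b{\left(j,X \right)} = 2 + \left(0 + 10\right) = 2 + 10 = 12$)
$x{\left(a,U \right)} = a + U \left(-27 + 6 i\right)$ ($x{\left(a,U \right)} = a + \left(-27 + 6 i\right) U = a + U \left(-27 + 6 i\right)$)
$\sqrt{b{\left(-6,9 \right)} + x{\left(20,0 \right)}} = \sqrt{12 + \left(20 + 0 \left(-27 + 6 i\right)\right)} = \sqrt{12 + \left(20 + 0\right)} = \sqrt{12 + 20} = \sqrt{32} = 4 \sqrt{2}$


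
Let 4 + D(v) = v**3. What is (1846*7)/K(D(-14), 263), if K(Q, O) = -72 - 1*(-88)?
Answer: 6461/8 ≈ 807.63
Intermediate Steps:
D(v) = -4 + v**3
K(Q, O) = 16 (K(Q, O) = -72 + 88 = 16)
(1846*7)/K(D(-14), 263) = (1846*7)/16 = 12922*(1/16) = 6461/8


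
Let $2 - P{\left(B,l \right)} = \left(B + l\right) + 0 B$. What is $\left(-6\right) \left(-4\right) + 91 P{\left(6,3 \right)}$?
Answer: $-613$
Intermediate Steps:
$P{\left(B,l \right)} = 2 - B - l$ ($P{\left(B,l \right)} = 2 - \left(\left(B + l\right) + 0 B\right) = 2 - \left(\left(B + l\right) + 0\right) = 2 - \left(B + l\right) = 2 - B - l$)
$\left(-6\right) \left(-4\right) + 91 P{\left(6,3 \right)} = \left(-6\right) \left(-4\right) + 91 \left(2 - 6 - 3\right) = 24 + 91 \left(2 - 6 - 3\right) = 24 + 91 \left(-7\right) = 24 - 637 = -613$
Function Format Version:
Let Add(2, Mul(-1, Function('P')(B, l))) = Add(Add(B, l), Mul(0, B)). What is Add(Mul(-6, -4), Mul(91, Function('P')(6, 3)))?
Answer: -613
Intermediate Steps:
Function('P')(B, l) = Add(2, Mul(-1, B), Mul(-1, l)) (Function('P')(B, l) = Add(2, Mul(-1, Add(Add(B, l), Mul(0, B)))) = Add(2, Mul(-1, Add(Add(B, l), 0))) = Add(2, Mul(-1, Add(B, l))) = Add(2, Add(Mul(-1, B), Mul(-1, l))) = Add(2, Mul(-1, B), Mul(-1, l)))
Add(Mul(-6, -4), Mul(91, Function('P')(6, 3))) = Add(Mul(-6, -4), Mul(91, Add(2, Mul(-1, 6), Mul(-1, 3)))) = Add(24, Mul(91, Add(2, -6, -3))) = Add(24, Mul(91, -7)) = Add(24, -637) = -613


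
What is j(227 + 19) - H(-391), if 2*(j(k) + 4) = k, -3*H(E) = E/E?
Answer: 358/3 ≈ 119.33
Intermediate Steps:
H(E) = -⅓ (H(E) = -E/(3*E) = -⅓*1 = -⅓)
j(k) = -4 + k/2
j(227 + 19) - H(-391) = (-4 + (227 + 19)/2) - 1*(-⅓) = (-4 + (½)*246) + ⅓ = (-4 + 123) + ⅓ = 119 + ⅓ = 358/3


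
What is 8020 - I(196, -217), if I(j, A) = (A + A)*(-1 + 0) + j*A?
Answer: 50118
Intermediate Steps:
I(j, A) = -2*A + A*j (I(j, A) = (2*A)*(-1) + A*j = -2*A + A*j)
8020 - I(196, -217) = 8020 - (-217)*(-2 + 196) = 8020 - (-217)*194 = 8020 - 1*(-42098) = 8020 + 42098 = 50118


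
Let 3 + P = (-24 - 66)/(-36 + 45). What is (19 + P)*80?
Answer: 480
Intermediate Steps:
P = -13 (P = -3 + (-24 - 66)/(-36 + 45) = -3 - 90/9 = -3 - 90*⅑ = -3 - 10 = -13)
(19 + P)*80 = (19 - 13)*80 = 6*80 = 480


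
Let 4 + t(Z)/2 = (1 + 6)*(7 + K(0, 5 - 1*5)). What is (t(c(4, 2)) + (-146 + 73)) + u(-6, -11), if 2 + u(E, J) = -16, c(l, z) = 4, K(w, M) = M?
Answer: -1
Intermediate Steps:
t(Z) = 90 (t(Z) = -8 + 2*((1 + 6)*(7 + (5 - 1*5))) = -8 + 2*(7*(7 + (5 - 5))) = -8 + 2*(7*(7 + 0)) = -8 + 2*(7*7) = -8 + 2*49 = -8 + 98 = 90)
u(E, J) = -18 (u(E, J) = -2 - 16 = -18)
(t(c(4, 2)) + (-146 + 73)) + u(-6, -11) = (90 + (-146 + 73)) - 18 = (90 - 73) - 18 = 17 - 18 = -1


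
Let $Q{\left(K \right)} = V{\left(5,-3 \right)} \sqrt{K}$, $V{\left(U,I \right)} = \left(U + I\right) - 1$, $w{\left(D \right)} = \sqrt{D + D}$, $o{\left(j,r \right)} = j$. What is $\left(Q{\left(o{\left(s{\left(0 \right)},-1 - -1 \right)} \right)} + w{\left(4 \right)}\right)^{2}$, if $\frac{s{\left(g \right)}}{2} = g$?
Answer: $8$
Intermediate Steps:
$s{\left(g \right)} = 2 g$
$w{\left(D \right)} = \sqrt{2} \sqrt{D}$ ($w{\left(D \right)} = \sqrt{2 D} = \sqrt{2} \sqrt{D}$)
$V{\left(U,I \right)} = -1 + I + U$ ($V{\left(U,I \right)} = \left(I + U\right) - 1 = -1 + I + U$)
$Q{\left(K \right)} = \sqrt{K}$ ($Q{\left(K \right)} = \left(-1 - 3 + 5\right) \sqrt{K} = 1 \sqrt{K} = \sqrt{K}$)
$\left(Q{\left(o{\left(s{\left(0 \right)},-1 - -1 \right)} \right)} + w{\left(4 \right)}\right)^{2} = \left(\sqrt{2 \cdot 0} + \sqrt{2} \sqrt{4}\right)^{2} = \left(\sqrt{0} + \sqrt{2} \cdot 2\right)^{2} = \left(0 + 2 \sqrt{2}\right)^{2} = \left(2 \sqrt{2}\right)^{2} = 8$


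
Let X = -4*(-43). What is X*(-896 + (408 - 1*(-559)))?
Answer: 12212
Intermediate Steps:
X = 172
X*(-896 + (408 - 1*(-559))) = 172*(-896 + (408 - 1*(-559))) = 172*(-896 + (408 + 559)) = 172*(-896 + 967) = 172*71 = 12212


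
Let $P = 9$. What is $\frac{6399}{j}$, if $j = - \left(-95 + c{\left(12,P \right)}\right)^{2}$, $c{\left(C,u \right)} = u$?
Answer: $- \frac{6399}{7396} \approx -0.8652$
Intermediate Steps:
$j = -7396$ ($j = - \left(-95 + 9\right)^{2} = - \left(-86\right)^{2} = \left(-1\right) 7396 = -7396$)
$\frac{6399}{j} = \frac{6399}{-7396} = 6399 \left(- \frac{1}{7396}\right) = - \frac{6399}{7396}$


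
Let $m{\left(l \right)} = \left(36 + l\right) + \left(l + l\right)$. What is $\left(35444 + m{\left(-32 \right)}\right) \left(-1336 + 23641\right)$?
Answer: $789240120$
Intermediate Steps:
$m{\left(l \right)} = 36 + 3 l$ ($m{\left(l \right)} = \left(36 + l\right) + 2 l = 36 + 3 l$)
$\left(35444 + m{\left(-32 \right)}\right) \left(-1336 + 23641\right) = \left(35444 + \left(36 + 3 \left(-32\right)\right)\right) \left(-1336 + 23641\right) = \left(35444 + \left(36 - 96\right)\right) 22305 = \left(35444 - 60\right) 22305 = 35384 \cdot 22305 = 789240120$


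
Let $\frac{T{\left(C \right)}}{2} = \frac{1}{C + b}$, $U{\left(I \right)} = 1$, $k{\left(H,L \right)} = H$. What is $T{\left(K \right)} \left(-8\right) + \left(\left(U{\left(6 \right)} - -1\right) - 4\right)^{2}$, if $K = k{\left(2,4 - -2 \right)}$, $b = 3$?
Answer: $\frac{4}{5} \approx 0.8$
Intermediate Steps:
$K = 2$
$T{\left(C \right)} = \frac{2}{3 + C}$ ($T{\left(C \right)} = \frac{2}{C + 3} = \frac{2}{3 + C}$)
$T{\left(K \right)} \left(-8\right) + \left(\left(U{\left(6 \right)} - -1\right) - 4\right)^{2} = \frac{2}{3 + 2} \left(-8\right) + \left(\left(1 - -1\right) - 4\right)^{2} = \frac{2}{5} \left(-8\right) + \left(\left(1 + 1\right) - 4\right)^{2} = 2 \cdot \frac{1}{5} \left(-8\right) + \left(2 - 4\right)^{2} = \frac{2}{5} \left(-8\right) + \left(-2\right)^{2} = - \frac{16}{5} + 4 = \frac{4}{5}$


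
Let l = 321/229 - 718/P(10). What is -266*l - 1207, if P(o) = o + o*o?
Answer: 1969731/12595 ≈ 156.39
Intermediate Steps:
P(o) = o + o²
l = -64556/12595 (l = 321/229 - 718*1/(10*(1 + 10)) = 321*(1/229) - 718/(10*11) = 321/229 - 718/110 = 321/229 - 718*1/110 = 321/229 - 359/55 = -64556/12595 ≈ -5.1255)
-266*l - 1207 = -266*(-64556/12595) - 1207 = 17171896/12595 - 1207 = 1969731/12595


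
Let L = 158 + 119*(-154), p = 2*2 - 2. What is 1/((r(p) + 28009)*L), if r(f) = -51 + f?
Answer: -1/507977280 ≈ -1.9686e-9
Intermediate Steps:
p = 2 (p = 4 - 2 = 2)
L = -18168 (L = 158 - 18326 = -18168)
1/((r(p) + 28009)*L) = 1/(((-51 + 2) + 28009)*(-18168)) = -1/18168/(-49 + 28009) = -1/18168/27960 = (1/27960)*(-1/18168) = -1/507977280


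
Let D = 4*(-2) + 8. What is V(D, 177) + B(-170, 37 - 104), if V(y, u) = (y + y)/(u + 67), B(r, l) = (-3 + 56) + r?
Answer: -117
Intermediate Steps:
D = 0 (D = -8 + 8 = 0)
B(r, l) = 53 + r
V(y, u) = 2*y/(67 + u) (V(y, u) = (2*y)/(67 + u) = 2*y/(67 + u))
V(D, 177) + B(-170, 37 - 104) = 2*0/(67 + 177) + (53 - 170) = 2*0/244 - 117 = 2*0*(1/244) - 117 = 0 - 117 = -117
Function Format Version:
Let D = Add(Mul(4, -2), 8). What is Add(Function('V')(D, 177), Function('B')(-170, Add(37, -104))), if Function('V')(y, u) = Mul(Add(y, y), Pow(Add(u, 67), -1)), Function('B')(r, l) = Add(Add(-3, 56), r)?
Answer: -117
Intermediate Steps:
D = 0 (D = Add(-8, 8) = 0)
Function('B')(r, l) = Add(53, r)
Function('V')(y, u) = Mul(2, y, Pow(Add(67, u), -1)) (Function('V')(y, u) = Mul(Mul(2, y), Pow(Add(67, u), -1)) = Mul(2, y, Pow(Add(67, u), -1)))
Add(Function('V')(D, 177), Function('B')(-170, Add(37, -104))) = Add(Mul(2, 0, Pow(Add(67, 177), -1)), Add(53, -170)) = Add(Mul(2, 0, Pow(244, -1)), -117) = Add(Mul(2, 0, Rational(1, 244)), -117) = Add(0, -117) = -117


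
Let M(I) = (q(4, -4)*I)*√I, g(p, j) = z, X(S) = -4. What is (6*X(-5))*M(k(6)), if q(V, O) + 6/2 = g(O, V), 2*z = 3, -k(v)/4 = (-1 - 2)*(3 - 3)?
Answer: 0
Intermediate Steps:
k(v) = 0 (k(v) = -4*(-1 - 2)*(3 - 3) = -(-12)*0 = -4*0 = 0)
z = 3/2 (z = (½)*3 = 3/2 ≈ 1.5000)
g(p, j) = 3/2
q(V, O) = -3/2 (q(V, O) = -3 + 3/2 = -3/2)
M(I) = -3*I^(3/2)/2 (M(I) = (-3*I/2)*√I = -3*I^(3/2)/2)
(6*X(-5))*M(k(6)) = (6*(-4))*(-3*0^(3/2)/2) = -(-36)*0 = -24*0 = 0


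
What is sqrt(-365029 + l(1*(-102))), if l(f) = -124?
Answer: I*sqrt(365153) ≈ 604.28*I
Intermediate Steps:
sqrt(-365029 + l(1*(-102))) = sqrt(-365029 - 124) = sqrt(-365153) = I*sqrt(365153)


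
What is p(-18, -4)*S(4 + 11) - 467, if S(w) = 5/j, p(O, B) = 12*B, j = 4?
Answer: -527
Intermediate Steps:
S(w) = 5/4
p(-18, -4)*S(4 + 11) - 467 = (12*(-4))*(5/4) - 467 = -48*5/4 - 467 = -60 - 467 = -527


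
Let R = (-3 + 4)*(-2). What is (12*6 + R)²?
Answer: 4900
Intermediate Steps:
R = -2 (R = 1*(-2) = -2)
(12*6 + R)² = (12*6 - 2)² = (72 - 2)² = 70² = 4900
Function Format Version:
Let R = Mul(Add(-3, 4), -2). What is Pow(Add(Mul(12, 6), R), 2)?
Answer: 4900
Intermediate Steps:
R = -2 (R = Mul(1, -2) = -2)
Pow(Add(Mul(12, 6), R), 2) = Pow(Add(Mul(12, 6), -2), 2) = Pow(Add(72, -2), 2) = Pow(70, 2) = 4900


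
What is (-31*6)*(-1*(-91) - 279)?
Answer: 34968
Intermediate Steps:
(-31*6)*(-1*(-91) - 279) = -186*(91 - 279) = -186*(-188) = 34968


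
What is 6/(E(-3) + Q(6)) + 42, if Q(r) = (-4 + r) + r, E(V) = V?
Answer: 216/5 ≈ 43.200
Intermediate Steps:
Q(r) = -4 + 2*r
6/(E(-3) + Q(6)) + 42 = 6/(-3 + (-4 + 2*6)) + 42 = 6/(-3 + (-4 + 12)) + 42 = 6/(-3 + 8) + 42 = 6/5 + 42 = 216/5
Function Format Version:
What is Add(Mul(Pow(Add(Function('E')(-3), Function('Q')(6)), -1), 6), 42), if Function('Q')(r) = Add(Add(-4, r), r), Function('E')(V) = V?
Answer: Rational(216, 5) ≈ 43.200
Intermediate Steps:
Function('Q')(r) = Add(-4, Mul(2, r))
Add(Mul(Pow(Add(Function('E')(-3), Function('Q')(6)), -1), 6), 42) = Add(Mul(Pow(Add(-3, Add(-4, Mul(2, 6))), -1), 6), 42) = Add(Mul(Pow(Add(-3, Add(-4, 12)), -1), 6), 42) = Add(Mul(Pow(Add(-3, 8), -1), 6), 42) = Add(Mul(Pow(5, -1), 6), 42) = Add(Mul(Rational(1, 5), 6), 42) = Add(Rational(6, 5), 42) = Rational(216, 5)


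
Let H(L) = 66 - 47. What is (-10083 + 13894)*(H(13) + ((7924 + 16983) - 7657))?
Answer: 65812159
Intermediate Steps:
H(L) = 19
(-10083 + 13894)*(H(13) + ((7924 + 16983) - 7657)) = (-10083 + 13894)*(19 + ((7924 + 16983) - 7657)) = 3811*(19 + (24907 - 7657)) = 3811*(19 + 17250) = 3811*17269 = 65812159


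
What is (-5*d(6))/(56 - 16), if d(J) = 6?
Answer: -3/4 ≈ -0.75000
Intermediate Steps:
(-5*d(6))/(56 - 16) = (-5*6)/(56 - 16) = -30/40 = (1/40)*(-30) = -3/4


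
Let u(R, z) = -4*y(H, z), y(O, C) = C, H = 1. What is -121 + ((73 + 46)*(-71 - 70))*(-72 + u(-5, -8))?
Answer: 671039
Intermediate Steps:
u(R, z) = -4*z
-121 + ((73 + 46)*(-71 - 70))*(-72 + u(-5, -8)) = -121 + ((73 + 46)*(-71 - 70))*(-72 - 4*(-8)) = -121 + (119*(-141))*(-72 + 32) = -121 - 16779*(-40) = -121 + 671160 = 671039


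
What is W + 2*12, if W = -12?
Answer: 12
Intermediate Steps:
W + 2*12 = -12 + 2*12 = -12 + 24 = 12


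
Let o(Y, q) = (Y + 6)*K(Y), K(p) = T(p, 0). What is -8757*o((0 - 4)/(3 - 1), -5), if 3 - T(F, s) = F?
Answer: -175140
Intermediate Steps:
T(F, s) = 3 - F
K(p) = 3 - p
o(Y, q) = (3 - Y)*(6 + Y) (o(Y, q) = (Y + 6)*(3 - Y) = (6 + Y)*(3 - Y) = (3 - Y)*(6 + Y))
-8757*o((0 - 4)/(3 - 1), -5) = -(-8757)*(-3 + (0 - 4)/(3 - 1))*(6 + (0 - 4)/(3 - 1)) = -(-8757)*(-3 - 4/2)*(6 - 4/2) = -(-8757)*(-3 - 4*½)*(6 - 4*½) = -(-8757)*(-3 - 2)*(6 - 2) = -(-8757)*(-5)*4 = -8757*20 = -175140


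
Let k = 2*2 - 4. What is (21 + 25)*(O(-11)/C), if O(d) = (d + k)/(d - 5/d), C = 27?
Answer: 2783/1566 ≈ 1.7771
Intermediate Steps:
k = 0 (k = 4 - 4 = 0)
O(d) = d/(d - 5/d) (O(d) = (d + 0)/(d - 5/d) = d/(d - 5/d))
(21 + 25)*(O(-11)/C) = (21 + 25)*(((-11)**2/(-5 + (-11)**2))/27) = 46*((121/(-5 + 121))*(1/27)) = 46*((121/116)*(1/27)) = 46*(121/3132) = 2783/1566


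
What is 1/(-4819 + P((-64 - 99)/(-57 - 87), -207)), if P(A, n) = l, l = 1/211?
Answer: -211/1016808 ≈ -0.00020751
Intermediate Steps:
l = 1/211 ≈ 0.0047393
P(A, n) = 1/211
1/(-4819 + P((-64 - 99)/(-57 - 87), -207)) = 1/(-4819 + 1/211) = 1/(-1016808/211) = -211/1016808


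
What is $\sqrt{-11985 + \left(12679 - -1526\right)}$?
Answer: $2 \sqrt{555} \approx 47.117$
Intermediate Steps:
$\sqrt{-11985 + \left(12679 - -1526\right)} = \sqrt{-11985 + \left(12679 + 1526\right)} = \sqrt{-11985 + 14205} = \sqrt{2220} = 2 \sqrt{555}$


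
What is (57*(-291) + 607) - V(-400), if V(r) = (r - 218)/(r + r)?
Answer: -6392309/400 ≈ -15981.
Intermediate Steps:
V(r) = (-218 + r)/(2*r) (V(r) = (-218 + r)/((2*r)) = (-218 + r)*(1/(2*r)) = (-218 + r)/(2*r))
(57*(-291) + 607) - V(-400) = (57*(-291) + 607) - (-218 - 400)/(2*(-400)) = (-16587 + 607) - (-1)*(-618)/(2*400) = -15980 - 1*309/400 = -15980 - 309/400 = -6392309/400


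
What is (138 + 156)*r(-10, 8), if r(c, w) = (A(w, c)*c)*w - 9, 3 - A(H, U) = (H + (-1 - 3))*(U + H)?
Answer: -261366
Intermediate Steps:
A(H, U) = 3 - (-4 + H)*(H + U) (A(H, U) = 3 - (H + (-1 - 3))*(U + H) = 3 - (H - 4)*(H + U) = 3 - (-4 + H)*(H + U))
r(c, w) = -9 + c*w*(3 - w**2 + 4*c + 4*w - c*w) (r(c, w) = ((3 - w**2 + 4*w + 4*c - w*c)*c)*w - 9 = ((3 - w**2 + 4*w + 4*c - c*w)*c)*w - 9 = ((3 - w**2 + 4*c + 4*w - c*w)*c)*w - 9 = (c*(3 - w**2 + 4*c + 4*w - c*w))*w - 9 = c*w*(3 - w**2 + 4*c + 4*w - c*w) - 9 = -9 + c*w*(3 - w**2 + 4*c + 4*w - c*w))
(138 + 156)*r(-10, 8) = (138 + 156)*(-9 - 10*8*(3 - 1*8**2 + 4*(-10) + 4*8 - 1*(-10)*8)) = 294*(-9 - 10*8*(3 - 1*64 - 40 + 32 + 80)) = 294*(-9 - 10*8*(3 - 64 - 40 + 32 + 80)) = 294*(-9 - 10*8*11) = 294*(-9 - 880) = 294*(-889) = -261366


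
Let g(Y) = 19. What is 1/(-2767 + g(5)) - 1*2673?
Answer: -7345405/2748 ≈ -2673.0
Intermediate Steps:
1/(-2767 + g(5)) - 1*2673 = 1/(-2767 + 19) - 1*2673 = 1/(-2748) - 2673 = -1/2748 - 2673 = -7345405/2748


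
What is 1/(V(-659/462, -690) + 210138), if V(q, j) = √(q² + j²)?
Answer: 44852695272/9425154057944855 - 462*√101621122681/9425154057944855 ≈ 4.7432e-6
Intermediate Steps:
V(q, j) = √(j² + q²)
1/(V(-659/462, -690) + 210138) = 1/(√((-690)² + (-659/462)²) + 210138) = 1/(√(476100 + (-659*1/462)²) + 210138) = 1/(√(476100 + (-659/462)²) + 210138) = 1/(√(476100 + 434281/213444) + 210138) = 1/(√(101621122681/213444) + 210138) = 1/(√101621122681/462 + 210138) = 1/(210138 + √101621122681/462)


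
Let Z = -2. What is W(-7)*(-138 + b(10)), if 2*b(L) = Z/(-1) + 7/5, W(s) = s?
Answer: 9541/10 ≈ 954.10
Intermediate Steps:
b(L) = 17/10 (b(L) = (-2/(-1) + 7/5)/2 = (-2*(-1) + 7*(⅕))/2 = (2 + 7/5)/2 = (½)*(17/5) = 17/10)
W(-7)*(-138 + b(10)) = -7*(-138 + 17/10) = -7*(-1363/10) = 9541/10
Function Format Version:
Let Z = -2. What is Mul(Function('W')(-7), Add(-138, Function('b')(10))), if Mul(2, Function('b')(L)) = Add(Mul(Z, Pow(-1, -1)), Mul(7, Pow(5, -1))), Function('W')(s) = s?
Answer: Rational(9541, 10) ≈ 954.10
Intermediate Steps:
Function('b')(L) = Rational(17, 10) (Function('b')(L) = Mul(Rational(1, 2), Add(Mul(-2, Pow(-1, -1)), Mul(7, Pow(5, -1)))) = Mul(Rational(1, 2), Add(Mul(-2, -1), Mul(7, Rational(1, 5)))) = Mul(Rational(1, 2), Add(2, Rational(7, 5))) = Mul(Rational(1, 2), Rational(17, 5)) = Rational(17, 10))
Mul(Function('W')(-7), Add(-138, Function('b')(10))) = Mul(-7, Add(-138, Rational(17, 10))) = Mul(-7, Rational(-1363, 10)) = Rational(9541, 10)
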